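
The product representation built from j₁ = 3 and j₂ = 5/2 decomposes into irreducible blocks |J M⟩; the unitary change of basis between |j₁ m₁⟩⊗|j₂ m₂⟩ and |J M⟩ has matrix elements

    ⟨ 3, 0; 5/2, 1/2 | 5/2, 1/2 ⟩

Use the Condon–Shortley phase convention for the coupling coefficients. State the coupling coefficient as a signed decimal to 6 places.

+0.276026  (= +√(8/105))

triangle: 3!·3!·2!/9! = 72/362880
(j±m)!: 3!·3!·3!·2!·3!·2! = 5184
prefactor² = (2J+1)·Δ·N² = 216/35
  k=1: −1/(1!·2!·2!·2!·1!·0!) = -1/8
  k=2: +1/(2!·1!·1!·1!·2!·1!) = 1/4
  k=3: −1/(3!·0!·0!·0!·3!·2!) = -1/72
Σ = 1/9  ⇒  CG² = 216/35·(1/9)² = 8/105
CG = +√(8/105) = +0.276026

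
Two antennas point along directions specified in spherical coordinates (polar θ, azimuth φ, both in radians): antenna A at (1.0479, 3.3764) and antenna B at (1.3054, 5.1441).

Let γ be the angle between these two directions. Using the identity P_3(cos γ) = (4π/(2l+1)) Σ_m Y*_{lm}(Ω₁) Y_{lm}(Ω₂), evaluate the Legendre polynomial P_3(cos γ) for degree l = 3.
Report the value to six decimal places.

Summing Y*_{l m}(θ₁,φ₁)·Y_{l m}(θ₂,φ₂) over m ∈ [−3, 3]; prefactor 4π/(2·3+1) = 1.795196:
  m=-3: Y*=-0.206745-0.175708i  Y=-0.360762-0.102047i  product +0.056656+0.084487i
  m=-2: Y*=+0.341616+0.173364i  Y=-0.162211+0.189726i  product -0.088306+0.036692i
  m=-1: Y*=-0.067250-0.016088i  Y=-0.085605-0.185818i  product +0.002768+0.013873i
  m=+0: Y*=-0.326699-0.000000i  Y=-0.259974+0.000000i  product +0.084933+0.000000i
  m=+1: Y*=+0.067250-0.016088i  Y=+0.085605-0.185818i  product +0.002768-0.013873i
  m=+2: Y*=+0.341616-0.173364i  Y=-0.162211-0.189726i  product -0.088306-0.036692i
  m=+3: Y*=+0.206745-0.175708i  Y=+0.360762-0.102047i  product +0.056656-0.084487i
Total Σ_m = +0.027168+0.000000i. Multiply by 1.795196: +0.048772+0.000000i. P_3(cos γ) = 0.048772

0.048772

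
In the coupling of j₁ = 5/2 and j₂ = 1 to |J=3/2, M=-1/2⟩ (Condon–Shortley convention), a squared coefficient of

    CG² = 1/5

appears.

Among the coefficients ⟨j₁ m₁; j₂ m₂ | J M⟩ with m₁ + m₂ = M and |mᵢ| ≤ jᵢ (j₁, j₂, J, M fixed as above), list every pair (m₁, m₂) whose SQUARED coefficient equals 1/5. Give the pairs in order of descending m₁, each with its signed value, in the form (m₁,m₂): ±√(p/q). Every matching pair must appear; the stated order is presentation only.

Admissible pairs with m₁+m₂ = M = -1/2: (-3/2,1), (-1/2,0), (1/2,-1)
  (m₁,m₂)=(1/2,-1): CG² = 1/5, CG = +√(1/5)   ← matches the target
  (m₁,m₂)=(-1/2,0): CG² = 2/5, CG = −√(2/5)
  (m₁,m₂)=(-3/2,1): CG² = 2/5, CG = +√(2/5)
Pairs with CG² = 1/5: (1/2,-1): +√(1/5)

(1/2,-1): +√(1/5)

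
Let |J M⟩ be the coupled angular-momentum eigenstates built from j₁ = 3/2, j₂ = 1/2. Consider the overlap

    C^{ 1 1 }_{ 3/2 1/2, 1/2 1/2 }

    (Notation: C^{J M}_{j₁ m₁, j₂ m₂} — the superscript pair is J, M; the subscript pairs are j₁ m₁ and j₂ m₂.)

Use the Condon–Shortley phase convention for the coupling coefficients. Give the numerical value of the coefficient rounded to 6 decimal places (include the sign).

−√(1/4) ≈ -0.500000

√[3·1!2!0!/4! · 2!1!1!0!2!0!] = √(1)
  +(−1)^1/∏(1,0,0,0,2,0)! = -1/2  (running -1/2)
⟨..|..⟩ = √(1)·(-1/2) = -0.500000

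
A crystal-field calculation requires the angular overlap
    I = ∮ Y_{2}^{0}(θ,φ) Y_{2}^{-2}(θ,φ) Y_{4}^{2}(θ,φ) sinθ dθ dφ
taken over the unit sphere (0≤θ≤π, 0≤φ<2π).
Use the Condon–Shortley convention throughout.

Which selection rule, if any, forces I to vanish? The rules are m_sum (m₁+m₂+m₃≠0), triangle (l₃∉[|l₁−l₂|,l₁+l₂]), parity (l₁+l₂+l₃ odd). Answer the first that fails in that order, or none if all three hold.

none

Σmᵢ = 0  ✓
l₃∈[|l₁−l₂|,l₁+l₂]=[0,4], have l₃=4  ✓
Σlᵢ = 8 ⇒ even  ✓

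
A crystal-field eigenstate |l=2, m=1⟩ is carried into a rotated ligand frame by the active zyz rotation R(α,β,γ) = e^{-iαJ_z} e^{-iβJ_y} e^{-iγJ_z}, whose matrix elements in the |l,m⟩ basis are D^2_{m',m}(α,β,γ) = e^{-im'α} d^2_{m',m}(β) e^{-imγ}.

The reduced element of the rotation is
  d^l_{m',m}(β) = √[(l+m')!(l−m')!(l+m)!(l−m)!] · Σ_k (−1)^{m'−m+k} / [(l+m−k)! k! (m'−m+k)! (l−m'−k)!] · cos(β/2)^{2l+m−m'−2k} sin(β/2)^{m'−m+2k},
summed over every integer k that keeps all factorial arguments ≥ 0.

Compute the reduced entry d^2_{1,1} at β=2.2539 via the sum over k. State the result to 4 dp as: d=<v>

d^2_{1,1}(β=2.2539) via the finite sum:
With c≡cos(β/2)=0.429416 and s≡sin(β/2)=0.903107, N=[6·1·6·1]^{1/2}=6.000000
k: max(0,(1)−(1))=0 … min(2+(1),2−(1))=1
  k=0: (−1)^0·6.0000/(6)·0.4294^4·0.9031^0 = +0.034003
  k=1: (−1)^1·6.0000/(2)·0.4294^2·0.9031^2 = -0.451187
d^2_{1,1}(2.2539) = +0.034003 -0.451187 = -0.417184

d=-0.4172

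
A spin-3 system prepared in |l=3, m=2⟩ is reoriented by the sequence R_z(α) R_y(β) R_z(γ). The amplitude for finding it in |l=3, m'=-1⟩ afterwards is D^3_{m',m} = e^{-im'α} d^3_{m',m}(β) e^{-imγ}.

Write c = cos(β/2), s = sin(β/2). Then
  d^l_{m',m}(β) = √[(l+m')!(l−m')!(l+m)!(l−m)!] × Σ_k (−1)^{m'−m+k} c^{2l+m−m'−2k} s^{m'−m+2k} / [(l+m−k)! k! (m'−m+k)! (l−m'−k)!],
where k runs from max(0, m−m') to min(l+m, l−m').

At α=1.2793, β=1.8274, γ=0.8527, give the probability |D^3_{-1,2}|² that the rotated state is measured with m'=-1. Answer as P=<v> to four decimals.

P=0.0131

Split into d^3_{-1,2}(β=1.8274) × two z-phases.
Half-angle: c=0.610820, s=0.791769. N=√(2·24·120·1)=75.894664
k: max(0,(2)−(-1))=3 … min(3+(2),3−(-1))=4
  k=3: (−1)^0·75.8947/(12)·0.6108^3·0.7918^3 = +0.715429
  k=4: (−1)^1·75.8947/(24)·0.6108^1·0.7918^5 = -0.601044
d^3_{-1,2}(1.8274) = +0.715429 -0.601044 = +0.114384
|D^3_{-1,2}|² = |d^3_{-1,2}(β)|² = (+0.114384)² = 0.013084 (the z-rotation phases have unit modulus)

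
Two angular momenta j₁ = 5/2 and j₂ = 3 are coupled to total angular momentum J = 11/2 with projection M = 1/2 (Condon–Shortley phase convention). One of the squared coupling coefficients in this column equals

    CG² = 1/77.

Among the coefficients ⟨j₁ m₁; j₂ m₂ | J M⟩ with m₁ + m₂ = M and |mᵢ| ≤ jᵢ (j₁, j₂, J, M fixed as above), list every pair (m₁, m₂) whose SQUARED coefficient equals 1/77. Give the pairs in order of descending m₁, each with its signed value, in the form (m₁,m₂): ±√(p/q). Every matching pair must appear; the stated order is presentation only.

Admissible pairs with m₁+m₂ = M = 1/2: (-5/2,3), (-3/2,2), (-1/2,1), (1/2,0), (3/2,-1), (5/2,-2)
  (m₁,m₂)=(5/2,-2): CG² = 1/77, CG = +√(1/77)   ← matches the target
  (m₁,m₂)=(3/2,-1): CG² = 25/154, CG = +√(25/154)
  (m₁,m₂)=(1/2,0): CG² = 100/231, CG = +√(100/231)
  (m₁,m₂)=(-1/2,1): CG² = 25/77, CG = +√(25/77)
  (m₁,m₂)=(-3/2,2): CG² = 5/77, CG = +√(5/77)
  (m₁,m₂)=(-5/2,3): CG² = 1/462, CG = +√(1/462)
Pairs with CG² = 1/77: (5/2,-2): +√(1/77)

(5/2,-2): +√(1/77)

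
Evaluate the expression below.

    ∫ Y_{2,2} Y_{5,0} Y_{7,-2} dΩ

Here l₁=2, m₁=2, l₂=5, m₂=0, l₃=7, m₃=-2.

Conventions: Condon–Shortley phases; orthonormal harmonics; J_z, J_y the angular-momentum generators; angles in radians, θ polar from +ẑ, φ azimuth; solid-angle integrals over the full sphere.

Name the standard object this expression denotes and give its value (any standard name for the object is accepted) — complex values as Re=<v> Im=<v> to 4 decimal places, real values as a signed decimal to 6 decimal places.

This is a Gaunt coefficient — the integral of a triple product of spherical harmonics over the sphere.
Checks pass: Σm=0; 14 even; l₃=7∈[3,7].
(2·2+1)(2·5+1)(2·7+1) = 825
Δ: 0! 4! 10! / 15! → 1/15015
sum: t=0:+1/57600 = 1/57600
3j²(2 5 7; 0 0 0) = Δ·Π!·Σ² = 21/715  (sign -1)
sum: t=0:+1/345600 = 1/345600
3j²(2 5 7; 2 0 -2) = Δ·Π!·Σ² = 6/715  (sign -1)
combine: 4πI² = 825·21/715·6/715 = 378/1859
take √, sign +1: I = 0.12720415

Gaunt coefficient, +0.127204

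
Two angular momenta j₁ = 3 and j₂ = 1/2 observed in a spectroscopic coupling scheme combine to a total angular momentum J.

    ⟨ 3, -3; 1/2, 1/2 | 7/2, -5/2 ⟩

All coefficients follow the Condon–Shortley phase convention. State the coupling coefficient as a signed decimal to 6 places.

+0.377964  (= +√(1/7))

triangle: 0!×6!×1!/8! = 720/40320
(j±m)!: 0!×6!×1!×0!×1!×6! = 518400
prefactor² = (2J+1)×Δ×N² = 518400/7
  k=0: +1/(0!×0!×6!×1!×0!×0!) = 1/720
Σ = 1/720  ⇒  CG² = 518400/7×(1/720)² = 1/7
CG = +√(1/7) = +0.377964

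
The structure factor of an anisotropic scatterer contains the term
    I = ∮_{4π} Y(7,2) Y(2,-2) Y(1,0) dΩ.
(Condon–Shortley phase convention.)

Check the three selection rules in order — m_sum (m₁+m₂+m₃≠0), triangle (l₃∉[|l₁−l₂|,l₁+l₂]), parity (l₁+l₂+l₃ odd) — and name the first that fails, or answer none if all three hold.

triangle

m₁+m₂+m₃ = 2 − 2 + 0 = 0  ✓
triangle: need |l₁−l₂| ≤ l₃ ≤ l₁+l₂ = [5,9]; l₃=1 is outside  ✗
parity: l₁+l₂+l₃ = 10 is even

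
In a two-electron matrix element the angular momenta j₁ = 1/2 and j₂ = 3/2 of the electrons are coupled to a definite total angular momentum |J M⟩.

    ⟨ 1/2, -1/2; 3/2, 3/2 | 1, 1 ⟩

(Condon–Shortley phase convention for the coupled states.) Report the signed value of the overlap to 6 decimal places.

j₁+j₂−J=1  J+j₁−j₂=0  J−j₁+j₂=2  j₁+j₂+J+1=4
(j₁±m₁, j₂±m₂, J±M) = (0,1,3,0,2,0)
P² = 3
sum k=1..1:
  [1] −1/2 = -1/2
S = -1/2
C² = P²·S² = 3/4 ; C = -0.866025

−√(3/4) ≈ -0.866025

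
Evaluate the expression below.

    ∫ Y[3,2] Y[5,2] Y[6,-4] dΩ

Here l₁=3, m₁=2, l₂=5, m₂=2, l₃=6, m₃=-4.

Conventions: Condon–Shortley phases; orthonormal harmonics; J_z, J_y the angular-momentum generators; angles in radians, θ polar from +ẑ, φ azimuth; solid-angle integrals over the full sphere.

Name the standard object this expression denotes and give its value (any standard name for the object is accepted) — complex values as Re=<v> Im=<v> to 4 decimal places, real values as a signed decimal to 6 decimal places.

Gaunt coefficient, +0.088266

This is a Gaunt coefficient — the integral of a triple product of spherical harmonics over the sphere.
m-sum 0 ✓  L=14 even ✓  2≤6≤8 ✓
Π(2lᵢ+1) = 7×11×13 = 1001
triangle coeff Δ(3,5,6) = 1/675675
Σ_t [0,2]: t=0:+1/8640 t=1:−1/2304 t=2:+1/8640 = -7/34560
(3j)²=7/429 [(3 5 6; 0 0 0)], sign=-1
Σ_t [0,1]: t=0:+1/60480 t=1:−1/34560 = -1/80640
(3j)²=6/1001 [(3 5 6; 2 2 -4)], sign=-1
⇒ 4πI² = 14/143
I = (+1)√(14/143/(4π)) = 0.08826552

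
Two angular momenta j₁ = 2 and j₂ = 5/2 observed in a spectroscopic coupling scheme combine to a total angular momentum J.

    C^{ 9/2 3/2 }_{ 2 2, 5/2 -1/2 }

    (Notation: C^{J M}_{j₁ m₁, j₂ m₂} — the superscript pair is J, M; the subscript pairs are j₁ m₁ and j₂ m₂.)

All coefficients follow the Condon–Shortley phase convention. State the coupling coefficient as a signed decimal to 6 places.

+0.345033

√[10·0!4!5!/10! · 4!0!2!3!6!3!] = √(69120/7)
  +(−1)^0/∏(0,0,0,2,4,3)! = 1/288  (running 1/288)
⟨..|..⟩ = √(69120/7)·(1/288) = +0.345033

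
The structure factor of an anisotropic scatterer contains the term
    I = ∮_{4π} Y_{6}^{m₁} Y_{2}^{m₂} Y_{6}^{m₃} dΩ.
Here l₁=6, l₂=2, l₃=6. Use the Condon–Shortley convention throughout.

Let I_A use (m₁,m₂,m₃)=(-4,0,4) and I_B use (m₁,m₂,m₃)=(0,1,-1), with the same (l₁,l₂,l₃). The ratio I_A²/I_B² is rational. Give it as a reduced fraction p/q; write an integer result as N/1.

l's match ⇒ only the (l;m) 3-j factors differ between A and B.
A: triangle coeff Δ(6,2,6) = 1/90090; Σ_t [0,2]: t=0:+1/14515200 t=1:−1/362880 t=2:+1/322560 = 1/2419200; (3j)²=2/5005 [(6 2 6; -4 0 4)], sign=+1
B: triangle coeff Δ(6,2,6) = 1/90090; Σ_t [1,2]: t=1:−1/28800 t=2:+1/34560 = -1/172800; (3j)²=1/1430 [(6 2 6; 0 1 -1)], sign=+1
I_A²/I_B² = (2/5005)/(1/1430) = 4/7

4/7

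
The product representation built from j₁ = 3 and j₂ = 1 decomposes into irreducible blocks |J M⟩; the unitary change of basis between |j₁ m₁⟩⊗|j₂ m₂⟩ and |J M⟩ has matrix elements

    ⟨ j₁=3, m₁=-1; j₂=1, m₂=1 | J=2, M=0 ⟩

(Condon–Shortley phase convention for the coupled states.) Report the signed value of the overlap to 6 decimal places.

triangle: 2!*4!*0!/7! = 48/5040
(j±m)!: 2!*4!*2!*0!*2!*2! = 384
prefactor² = (2J+1)*Δ*N² = 128/7
  k=2: +1/(2!*0!*2!*0!*2!*0!) = 1/8
Σ = 1/8  ⇒  CG² = 128/7*(1/8)² = 2/7
CG = +√(2/7) = +0.534522

+√(2/7) ≈ +0.534522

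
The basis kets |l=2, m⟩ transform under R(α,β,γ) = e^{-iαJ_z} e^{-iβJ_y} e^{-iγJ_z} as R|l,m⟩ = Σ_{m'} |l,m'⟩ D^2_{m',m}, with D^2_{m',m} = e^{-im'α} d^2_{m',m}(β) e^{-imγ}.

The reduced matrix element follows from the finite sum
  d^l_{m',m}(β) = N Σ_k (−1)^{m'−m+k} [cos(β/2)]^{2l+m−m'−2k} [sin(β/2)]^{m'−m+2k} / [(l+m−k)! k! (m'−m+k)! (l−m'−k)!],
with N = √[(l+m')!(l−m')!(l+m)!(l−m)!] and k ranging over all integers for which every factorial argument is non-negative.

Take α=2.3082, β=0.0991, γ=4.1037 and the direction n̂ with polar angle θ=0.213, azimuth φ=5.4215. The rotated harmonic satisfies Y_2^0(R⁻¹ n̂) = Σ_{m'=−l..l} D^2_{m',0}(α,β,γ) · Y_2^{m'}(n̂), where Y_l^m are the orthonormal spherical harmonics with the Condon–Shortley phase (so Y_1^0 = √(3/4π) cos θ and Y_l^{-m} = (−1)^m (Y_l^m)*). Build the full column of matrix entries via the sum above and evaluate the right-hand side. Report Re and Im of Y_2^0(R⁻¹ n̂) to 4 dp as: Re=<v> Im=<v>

Re=0.5416 Im=0.0000

Need the full column D^2_{m',0} for m'=−2..2 at α=2.3082, β=0.0991, γ=4.1037.
cos(β/2)=0.998773, sin(β/2)=0.049530
d^2_{-2,0}: single k=2 term ⇒ +0.005994;  D = -0.000575-0.005967i
d^2_{-1,0}: k∈[1..2] ⇒ +0.120876 -0.000297 = +0.120579;  D = -0.081074+0.089255i
d^2_{0,0}: k∈[0..2] ⇒ +0.995100 -0.009789 +0.000006 = +0.985317;  D = +0.985317+0.000000i
d^2_{1,0}: k∈[0..1] ⇒ -0.120876 +0.000297 = -0.120579;  D = +0.081074+0.089255i
d^2_{2,0}: single k=0 term ⇒ +0.005994;  D = -0.000575+0.005967i
Y_2^{m'}(θ=0.213,φ=5.4215) and Σ D·Y over m':
  (-0.0006-0.0060i)·(-0.0026+0.0171i)  (-0.0811+0.0893i)·(+0.1039+0.1211i)  (+0.9853+0.0000i)·(+0.5885+0.0000i)  (+0.0811+0.0893i)·(-0.1039+0.1211i)  (-0.0006+0.0060i)·(-0.0026-0.0171i)
Y_2^0(R⁻¹ n̂) = +0.541589+0.000000i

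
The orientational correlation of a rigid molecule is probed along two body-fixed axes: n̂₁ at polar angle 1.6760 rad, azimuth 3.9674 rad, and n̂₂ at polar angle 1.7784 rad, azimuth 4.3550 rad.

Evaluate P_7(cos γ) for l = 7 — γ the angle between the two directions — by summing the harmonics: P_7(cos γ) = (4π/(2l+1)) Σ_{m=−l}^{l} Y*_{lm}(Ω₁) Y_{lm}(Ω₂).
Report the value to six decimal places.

Term-by-term m-sum for l=7 (normalisation 4π/15 = 0.837758):
  m=-7: (-0.421536, 0.231675) × (0.256482, 0.344575) = (-0.187946, -0.085831)  (running Σ = (-0.187946, -0.085831))
  m=-6: (-0.045627, 0.184484) × (-0.183697, 0.284374) = (-0.044081, -0.046864)  (running Σ = (-0.232027, -0.132695))
  m=-5: (-0.168407, -0.255173) × (0.143953, 0.031609) = (-0.016177, -0.042056)  (running Σ = (-0.248204, -0.174751))
  m=-4: (-0.212505, -0.034651) × (0.047785, 0.336070) = (0.001491, -0.073072)  (running Σ = (-0.246713, -0.247823))
  m=-3: (0.196170, -0.153564) × (0.041347, -0.022514) = (0.004654, -0.010766)  (running Σ = (-0.242060, -0.258589))
  m=-2: (0.018108, -0.223569) × (0.246847, 0.214232) = (0.052366, -0.051308)  (running Σ = (-0.189694, -0.309897))
  m=-1: (0.153783, 0.166742) × (0.002738, -0.007332) = (0.001644, -0.000671)  (running Σ = (-0.188051, -0.310568))
  m=0: (0.226661, -0.000000) × (0.321398, 0.000000) = (0.072848, 0.000000)  (running Σ = (-0.115202, -0.310568))
  m=1: (-0.153783, 0.166742) × (-0.002738, -0.007332) = (0.001644, 0.000671)  (running Σ = (-0.113559, -0.309897))
  m=2: (0.018108, 0.223569) × (0.246847, -0.214232) = (0.052366, 0.051308)  (running Σ = (-0.061193, -0.258589))
  m=3: (-0.196170, -0.153564) × (-0.041347, -0.022514) = (0.004654, 0.010766)  (running Σ = (-0.056539, -0.247823))
  m=4: (-0.212505, 0.034651) × (0.047785, -0.336070) = (0.001491, 0.073072)  (running Σ = (-0.055049, -0.174751))
  m=5: (0.168407, -0.255173) × (-0.143953, 0.031609) = (-0.016177, 0.042056)  (running Σ = (-0.071226, -0.132695))
  m=6: (-0.045627, -0.184484) × (-0.183697, -0.284374) = (-0.044081, 0.046864)  (running Σ = (-0.115307, -0.085831))
  m=7: (0.421536, 0.231675) × (-0.256482, 0.344575) = (-0.187946, 0.085831)  (running Σ = (-0.303253, 0.000000))
Σ over m = (-0.303253, 0.000000); ×(4π/15) → (-0.254052, 0.000000). Real part: -0.254052

-0.254052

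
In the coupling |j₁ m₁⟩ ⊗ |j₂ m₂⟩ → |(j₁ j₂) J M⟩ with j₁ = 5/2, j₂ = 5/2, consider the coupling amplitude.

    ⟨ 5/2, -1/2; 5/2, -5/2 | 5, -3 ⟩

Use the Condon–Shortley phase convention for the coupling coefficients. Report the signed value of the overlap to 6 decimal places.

j₁+j₂−J=0  J+j₁−j₂=5  J−j₁+j₂=5  j₁+j₂+J+1=11
(j₁±m₁, j₂±m₂, J±M) = (2,3,0,5,2,8)
P² = 460800
sum k=0..0:
  [0] +1/1440 = 1/1440
S = 1/1440
C² = P²·S² = 2/9 ; C = +0.471405

+√(2/9) = +0.471405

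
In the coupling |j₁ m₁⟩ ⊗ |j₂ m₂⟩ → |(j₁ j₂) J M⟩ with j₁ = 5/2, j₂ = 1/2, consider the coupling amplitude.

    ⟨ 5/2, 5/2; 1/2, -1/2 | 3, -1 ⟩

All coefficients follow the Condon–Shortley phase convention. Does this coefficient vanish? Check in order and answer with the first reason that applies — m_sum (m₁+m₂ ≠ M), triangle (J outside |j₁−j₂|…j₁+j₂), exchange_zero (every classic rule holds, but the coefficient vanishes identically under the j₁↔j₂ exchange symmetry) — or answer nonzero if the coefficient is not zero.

m-sum: m₁+m₂ = 5/2+(-1/2) = 2, M = -1  ✗ ⇒ coefficient is 0

m_sum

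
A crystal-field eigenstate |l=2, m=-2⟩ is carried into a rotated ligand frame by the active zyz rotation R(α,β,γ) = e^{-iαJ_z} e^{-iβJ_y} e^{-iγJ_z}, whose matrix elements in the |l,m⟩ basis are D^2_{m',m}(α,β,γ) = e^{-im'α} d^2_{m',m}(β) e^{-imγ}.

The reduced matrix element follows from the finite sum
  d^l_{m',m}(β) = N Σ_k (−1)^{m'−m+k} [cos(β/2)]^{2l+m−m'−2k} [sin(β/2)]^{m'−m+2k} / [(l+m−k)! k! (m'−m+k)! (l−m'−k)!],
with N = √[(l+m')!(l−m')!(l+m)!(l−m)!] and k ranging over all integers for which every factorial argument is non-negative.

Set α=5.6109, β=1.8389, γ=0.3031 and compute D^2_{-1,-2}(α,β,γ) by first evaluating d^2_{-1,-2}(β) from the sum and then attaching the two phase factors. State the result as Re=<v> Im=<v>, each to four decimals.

Re=-0.3536 Im=0.0234

Split into d^2_{-1,-2}(β=1.8389) × two z-phases.
c=cos(1.838900/2)=0.606258, s=sin(1.838900/2)=0.795268; N=√[1·6·1·24]=12.000000
The bounds max(0,m−m')=0 and min(l+m,l−m')=0 give 1 term
  k=0: (−1)^1·12.0000/(6)·0.6063^3·0.7953^1 = -0.354418
d^2_{-1,-2}(1.8389) = -0.354418
Attach z-rotation phases: D = e^{-i(-1)(5.6109)}·(-0.354418)·e^{-i(-2)(0.3031)} = -0.353644+0.023405i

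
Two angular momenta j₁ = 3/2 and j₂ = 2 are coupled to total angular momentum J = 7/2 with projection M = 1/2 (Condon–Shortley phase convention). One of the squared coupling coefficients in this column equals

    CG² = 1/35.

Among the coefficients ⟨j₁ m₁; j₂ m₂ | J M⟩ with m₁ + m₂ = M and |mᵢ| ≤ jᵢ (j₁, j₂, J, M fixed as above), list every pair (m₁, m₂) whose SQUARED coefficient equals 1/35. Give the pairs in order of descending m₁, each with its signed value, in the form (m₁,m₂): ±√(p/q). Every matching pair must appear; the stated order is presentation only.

Admissible pairs with m₁+m₂ = M = 1/2: (-3/2,2), (-1/2,1), (1/2,0), (3/2,-1)
  (m₁,m₂)=(3/2,-1): CG² = 4/35, CG = +√(4/35)
  (m₁,m₂)=(1/2,0): CG² = 18/35, CG = +√(18/35)
  (m₁,m₂)=(-1/2,1): CG² = 12/35, CG = +√(12/35)
  (m₁,m₂)=(-3/2,2): CG² = 1/35, CG = +√(1/35)   ← matches the target
Pairs with CG² = 1/35: (-3/2,2): +√(1/35)

(-3/2,2): +√(1/35)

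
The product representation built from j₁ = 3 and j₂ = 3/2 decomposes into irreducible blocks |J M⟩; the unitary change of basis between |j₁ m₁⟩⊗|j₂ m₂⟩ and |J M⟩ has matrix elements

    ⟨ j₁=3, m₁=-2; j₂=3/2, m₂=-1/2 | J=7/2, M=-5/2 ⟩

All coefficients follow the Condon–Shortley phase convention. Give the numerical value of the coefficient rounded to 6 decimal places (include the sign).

triangle: 1!·5!·2!/9! = 240/362880
(j±m)!: 1!·5!·1!·2!·1!·6! = 172800
prefactor² = (2J+1)·Δ·N² = 6400/7
  k=0: +1/(0!·1!·5!·1!·0!·1!) = 1/120
  k=1: −1/(1!·0!·4!·0!·1!·2!) = -1/48
Σ = -1/80  ⇒  CG² = 6400/7·(-1/80)² = 1/7
CG = −√(1/7) = -0.377964

-0.377964  (= −√(1/7))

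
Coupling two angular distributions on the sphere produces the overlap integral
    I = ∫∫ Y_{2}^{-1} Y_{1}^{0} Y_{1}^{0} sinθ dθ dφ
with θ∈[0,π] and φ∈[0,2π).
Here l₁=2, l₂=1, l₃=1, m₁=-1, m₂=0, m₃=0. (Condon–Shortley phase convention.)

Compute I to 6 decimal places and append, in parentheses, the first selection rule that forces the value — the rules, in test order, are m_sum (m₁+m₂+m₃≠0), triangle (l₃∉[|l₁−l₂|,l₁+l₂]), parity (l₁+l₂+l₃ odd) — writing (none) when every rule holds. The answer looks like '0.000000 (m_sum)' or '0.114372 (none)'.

-1 + 0 + 0 = -1 ≠ 0: azimuthal integral kills it; I = 0

0.000000 (m_sum)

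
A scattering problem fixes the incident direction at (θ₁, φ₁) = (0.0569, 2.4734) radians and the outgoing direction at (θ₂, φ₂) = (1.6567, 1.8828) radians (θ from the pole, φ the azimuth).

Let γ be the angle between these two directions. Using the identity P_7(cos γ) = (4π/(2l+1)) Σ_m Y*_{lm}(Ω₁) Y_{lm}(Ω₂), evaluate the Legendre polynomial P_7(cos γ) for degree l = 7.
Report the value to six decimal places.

Summing Y*_{l m}(θ₁,φ₁)·Y_{l m}(θ₂,φ₂) over m ∈ [−7, 7]; prefactor 4π/(2·7+1) = 0.837758:
  m=-7: Y*=+0.000000-0.000000i  Y=+0.398490-0.280432i  product -0.000000-0.000000i
  m=-6: Y*=-0.000000+0.000000i  Y=-0.046583-0.149938i  product +0.000000+0.000000i
  m=-5: Y*=+0.000003-0.000001i  Y=+0.325723+0.003511i  product +0.000001-0.000000i
  m=-4: Y*=-0.000068-0.000034i  Y=+0.057155-0.170878i  product -0.000010+0.000010i
  m=-3: Y*=+0.000678+0.001464i  Y=+0.222179+0.163628i  product -0.000089+0.000436i
  m=-2: Y*=+0.005566-0.023307i  Y=+0.153535-0.110542i  product -0.001722-0.004194i
  m=-1: Y*=-0.178522+0.140911i  Y=+0.078782+0.244256i  product -0.048482-0.032504i
  m=+0: Y*=+1.043579-0.000000i  Y=+0.191687+0.000000i  product +0.200040+0.000000i
  m=+1: Y*=+0.178522+0.140911i  Y=-0.078782+0.244256i  product -0.048482+0.032504i
  m=+2: Y*=+0.005566+0.023307i  Y=+0.153535+0.110542i  product -0.001722+0.004194i
  m=+3: Y*=-0.000678+0.001464i  Y=-0.222179+0.163628i  product -0.000089-0.000436i
  m=+4: Y*=-0.000068+0.000034i  Y=+0.057155+0.170878i  product -0.000010-0.000010i
  m=+5: Y*=-0.000003-0.000001i  Y=-0.325723+0.003511i  product +0.000001+0.000000i
  m=+6: Y*=-0.000000-0.000000i  Y=-0.046583+0.149938i  product +0.000000-0.000000i
  m=+7: Y*=-0.000000-0.000000i  Y=-0.398490-0.280432i  product -0.000000+0.000000i
Accumulated sum +0.099436+0.000000i; after 4π/(2l+1) scaling, +0.083303+0.000000i ⇒ P_7 = 0.083303

0.083303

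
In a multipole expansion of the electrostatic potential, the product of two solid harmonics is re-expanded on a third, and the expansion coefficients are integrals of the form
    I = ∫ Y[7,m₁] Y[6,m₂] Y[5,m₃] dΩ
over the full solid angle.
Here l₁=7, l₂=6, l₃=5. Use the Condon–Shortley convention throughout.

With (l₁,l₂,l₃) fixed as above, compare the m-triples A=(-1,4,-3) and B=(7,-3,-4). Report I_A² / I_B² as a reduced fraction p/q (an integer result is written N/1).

65/77

Same 7,6,5: normalisation and zero-m 3j drop out of the ratio.
A: Δ: 8! 6! 4! / 19! → 1/174594420; sum: t=6:+1/1658880 t=7:−1/3628800 t=8:+1/116121600 = 13/38707200; 3j²(7 6 5; -1 4 -3) = Δ·Π!·Σ² = 39/3553  (sign +1)
B: Δ: 8! 6! 4! / 19! → 1/174594420; sum: t=0:+1/174182400 = 1/174182400; 3j²(7 6 5; 7 -3 -4) = Δ·Π!·Σ² = 21/1615  (sign -1)
I_A²/I_B² = (39/3553)/(21/1615) = 65/77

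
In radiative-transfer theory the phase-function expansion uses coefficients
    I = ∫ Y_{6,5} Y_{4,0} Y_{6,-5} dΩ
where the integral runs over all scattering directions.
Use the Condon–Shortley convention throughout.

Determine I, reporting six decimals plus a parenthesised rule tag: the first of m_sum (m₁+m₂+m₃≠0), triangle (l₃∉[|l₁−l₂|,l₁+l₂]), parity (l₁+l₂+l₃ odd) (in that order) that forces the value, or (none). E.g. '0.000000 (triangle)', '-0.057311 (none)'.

0.099563 (none)

Checks pass: Σm=0; 16 even; l₃=6∈[2,10].
(2·6+1)(2·4+1)(2·6+1) = 1521
Δ: 4! 8! 4! / 17! → 1/15315300
sum: t=0:+1/829440 t=1:−1/25920 t=2:+1/9216 t=3:−1/25920 t=4:+1/829440 = 7/207360
3j²(6 4 6; 0 0 0) = Δ·Π!·Σ² = 28/2431  (sign +1)
sum: t=0:+1/2903040 t=1:−1/1451520 = -1/2903040
3j²(6 4 6; 5 0 -5) = Δ·Π!·Σ² = 11/1547  (sign +1)
combine: 4πI² = 1521·28/2431·11/1547 = 36/289
take √, sign +1: I = 0.09956287
No selection rule forces the value: the integral is nonzero (none).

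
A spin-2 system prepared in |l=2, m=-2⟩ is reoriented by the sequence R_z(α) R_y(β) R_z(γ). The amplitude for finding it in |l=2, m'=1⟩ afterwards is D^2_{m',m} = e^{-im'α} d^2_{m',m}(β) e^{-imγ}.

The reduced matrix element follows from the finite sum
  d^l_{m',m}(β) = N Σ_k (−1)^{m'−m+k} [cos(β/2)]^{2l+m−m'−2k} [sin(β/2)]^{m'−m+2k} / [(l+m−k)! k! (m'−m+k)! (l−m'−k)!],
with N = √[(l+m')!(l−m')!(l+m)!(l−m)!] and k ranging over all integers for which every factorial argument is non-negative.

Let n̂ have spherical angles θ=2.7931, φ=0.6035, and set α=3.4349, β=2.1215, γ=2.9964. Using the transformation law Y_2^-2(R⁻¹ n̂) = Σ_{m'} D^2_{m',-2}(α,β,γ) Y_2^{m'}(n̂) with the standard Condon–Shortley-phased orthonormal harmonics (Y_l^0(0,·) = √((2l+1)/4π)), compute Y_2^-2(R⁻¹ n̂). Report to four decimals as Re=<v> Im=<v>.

Need the full column D^2_{m',-2} for m'=−2..2 at α=3.4349, β=2.1215, γ=2.9964.
cos(β/2)=0.488218, sin(β/2)=0.872722
d^2_{-2,-2}: single k=0 term ⇒ +0.056814;  D = +0.054339+0.016585i
d^2_{-1,-2}: single k=0 term ⇒ -0.203117;  D = +0.203116+0.000594i
d^2_{0,-2}: single k=0 term ⇒ +0.444687;  D = +0.426070-0.127323i
d^2_{1,-2}: single k=0 term ⇒ -0.649039;  D = +0.541580-0.357691i
d^2_{2,-2}: single k=0 term ⇒ +0.580101;  D = +0.370952-0.445995i
Y_2^{m'}(θ=2.7931,φ=0.6035) and Σ D·Y over m':
  (+0.0543+0.0166i)·(+0.0160-0.0421i)  (+0.2031+0.0006i)·(-0.2042+0.1407i)  (+0.4261-0.1273i)·(+0.5205+0.0000i)  (+0.5416-0.3577i)·(+0.2042+0.1407i)  (+0.3710-0.4460i)·(+0.0160+0.0421i)
Y_2^-2(R⁻¹ n̂) = +0.367386-0.028171i

Re=0.3674 Im=-0.0282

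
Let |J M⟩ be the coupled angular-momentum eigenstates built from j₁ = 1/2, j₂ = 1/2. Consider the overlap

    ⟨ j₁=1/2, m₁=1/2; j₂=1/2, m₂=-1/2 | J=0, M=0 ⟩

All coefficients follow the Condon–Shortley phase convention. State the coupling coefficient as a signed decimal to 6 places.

√[1·1!0!0!/2! · 1!0!0!1!0!0!] = √(1/2)
  +(−1)^0/∏(0,1,0,0,0,0)! = 1  (running 1)
⟨..|..⟩ = √(1/2)·(1) = +0.707107

+√(1/2) ≈ +0.707107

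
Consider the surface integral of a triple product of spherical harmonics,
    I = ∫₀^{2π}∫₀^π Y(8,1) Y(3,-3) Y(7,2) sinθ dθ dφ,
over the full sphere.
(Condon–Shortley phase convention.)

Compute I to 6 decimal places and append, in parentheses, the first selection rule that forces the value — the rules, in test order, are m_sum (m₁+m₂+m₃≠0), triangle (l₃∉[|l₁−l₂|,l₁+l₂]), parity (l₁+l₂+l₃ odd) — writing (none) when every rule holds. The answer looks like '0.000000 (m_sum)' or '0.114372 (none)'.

Rules hold: Σm=0, L=18 even, 5≤7≤11.
N = 17·7·15 = 1785
Δ = 4!·12!·2!/19! = 1/5290740
Racah Σ t=1..3: t=1:−1/7257600 t=2:+1/2073600 t=3:−1/7257600 = 1/4838400
⇒ 3j(8 3 7; 0 0 0)² = 252/20995, sgn -1
Racah Σ t=0..0: t=0:+1/29030400 = 1/29030400
⇒ 3j(8 3 7; 1 -3 2)² = 54/4199, sgn -1
4πI² = N·(3j₀)²·(3jₘ)² = 285768/1037153
I = +1·√(0.275531/4π) = 0.14807456
No selection rule forces the value: the integral is nonzero (none).

0.148075 (none)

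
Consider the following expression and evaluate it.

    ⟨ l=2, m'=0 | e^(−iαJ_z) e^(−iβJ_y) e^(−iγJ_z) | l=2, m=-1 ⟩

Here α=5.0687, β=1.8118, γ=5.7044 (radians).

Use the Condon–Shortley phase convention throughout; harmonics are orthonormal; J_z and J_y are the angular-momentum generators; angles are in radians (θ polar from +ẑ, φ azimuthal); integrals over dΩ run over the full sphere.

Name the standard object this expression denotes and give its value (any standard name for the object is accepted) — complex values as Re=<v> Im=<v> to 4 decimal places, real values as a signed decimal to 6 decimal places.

Wigner D-matrix element, Re=0.2376 Im=-0.1553

This is a Wigner D-matrix element — the rotation-matrix element ⟨l m'| R(α,β,γ) |l m⟩ in the angular-momentum basis.
Split into d^2_{0,-1}(β=1.8118) × two z-phases.
c=cos(1.811800/2)=0.616978, s=sin(1.811800/2)=0.786981; N=√[2·2·1·6]=4.898979
Admissible k: 0..1 (factorial args all ≥0)
  k=0: (−1)^1·4.8990/(2)·0.6170^3·0.7870^1 = -0.452739
  k=1: (−1)^2·4.8990/(2)·0.6170^1·0.7870^3 = +0.736610
d^2_{0,-1}(1.8118) = -0.452739 +0.736610 = +0.283871
Attach z-rotation phases: D = e^{-i(0)(5.0687)}·(+0.283871)·e^{-i(-1)(5.7044)} = +0.237636-0.155279i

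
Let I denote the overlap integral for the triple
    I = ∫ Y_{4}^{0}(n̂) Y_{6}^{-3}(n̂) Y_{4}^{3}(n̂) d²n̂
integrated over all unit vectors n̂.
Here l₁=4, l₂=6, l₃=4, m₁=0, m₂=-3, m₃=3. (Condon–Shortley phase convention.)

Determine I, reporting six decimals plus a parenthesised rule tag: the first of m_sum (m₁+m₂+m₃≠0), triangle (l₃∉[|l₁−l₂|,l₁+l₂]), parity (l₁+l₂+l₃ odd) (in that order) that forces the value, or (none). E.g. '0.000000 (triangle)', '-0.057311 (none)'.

0.123195 (none)

Rules hold: Σm=0, L=14 even, 2≤4≤10.
N = 9·13·9 = 1053
Δ = 6!·2!·6!/15! = 1/1261260
Racah Σ t=2..4: t=2:+1/4608 t=3:−1/1296 t=4:+1/4608 = -7/20736
⇒ 3j(4 6 4; 0 0 0)² = 20/1287, sgn -1
Racah Σ t=2..3: t=2:+1/11520 t=3:−1/25920 = 1/20736
⇒ 3j(4 6 4; 0 -3 3)² = 5/429, sgn -1
4πI² = N·(3j₀)²·(3jₘ)² = 300/1573
I = +1·√(0.190718/4π) = 0.12319450
No selection rule forces the value: the integral is nonzero (none).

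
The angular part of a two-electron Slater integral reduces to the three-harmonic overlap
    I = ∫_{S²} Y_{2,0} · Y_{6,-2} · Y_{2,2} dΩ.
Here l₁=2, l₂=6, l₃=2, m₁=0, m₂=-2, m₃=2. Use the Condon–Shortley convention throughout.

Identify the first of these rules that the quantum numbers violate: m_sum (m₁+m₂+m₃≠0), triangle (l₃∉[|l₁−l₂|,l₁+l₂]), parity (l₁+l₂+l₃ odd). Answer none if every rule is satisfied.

triangle

m₁+m₂+m₃ = 0 − 2 + 2 = 0  ✓
triangle: need |l₁−l₂| ≤ l₃ ≤ l₁+l₂ = [4,8]; l₃=2 is outside  ✗
parity: l₁+l₂+l₃ = 10 is even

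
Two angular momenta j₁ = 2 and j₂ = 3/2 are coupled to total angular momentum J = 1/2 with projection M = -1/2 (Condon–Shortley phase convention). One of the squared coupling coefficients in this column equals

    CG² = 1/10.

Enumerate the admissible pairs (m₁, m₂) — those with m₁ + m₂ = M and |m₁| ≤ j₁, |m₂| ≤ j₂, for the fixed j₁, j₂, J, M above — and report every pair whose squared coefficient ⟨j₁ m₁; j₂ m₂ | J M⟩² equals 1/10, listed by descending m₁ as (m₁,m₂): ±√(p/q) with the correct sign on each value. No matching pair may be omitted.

(1,-3/2): +√(1/10)

Admissible pairs with m₁+m₂ = M = -1/2: (-2,3/2), (-1,1/2), (0,-1/2), (1,-3/2)
  (m₁,m₂)=(1,-3/2): CG² = 1/10, CG = +√(1/10)   ← matches the target
  (m₁,m₂)=(0,-1/2): CG² = 1/5, CG = −√(1/5)
  (m₁,m₂)=(-1,1/2): CG² = 3/10, CG = +√(3/10)
  (m₁,m₂)=(-2,3/2): CG² = 2/5, CG = −√(2/5)
Pairs with CG² = 1/10: (1,-3/2): +√(1/10)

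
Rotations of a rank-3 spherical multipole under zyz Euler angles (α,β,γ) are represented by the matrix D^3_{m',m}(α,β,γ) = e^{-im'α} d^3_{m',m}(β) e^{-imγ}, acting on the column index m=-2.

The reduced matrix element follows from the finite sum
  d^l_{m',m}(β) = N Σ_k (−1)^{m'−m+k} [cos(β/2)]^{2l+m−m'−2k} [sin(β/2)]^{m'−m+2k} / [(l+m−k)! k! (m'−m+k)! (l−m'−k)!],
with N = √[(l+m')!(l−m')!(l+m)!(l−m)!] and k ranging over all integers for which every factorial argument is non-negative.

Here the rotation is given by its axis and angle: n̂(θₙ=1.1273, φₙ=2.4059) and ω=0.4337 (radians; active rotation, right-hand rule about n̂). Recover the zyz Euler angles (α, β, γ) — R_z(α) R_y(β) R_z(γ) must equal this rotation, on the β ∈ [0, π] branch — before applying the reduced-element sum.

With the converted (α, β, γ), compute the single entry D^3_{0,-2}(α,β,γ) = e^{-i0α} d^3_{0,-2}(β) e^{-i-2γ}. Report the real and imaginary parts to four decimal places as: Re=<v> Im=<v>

Axis–angle → zyz. n̂ = (sinθₙcosφₙ, sinθₙsinφₙ, cosθₙ) = (-0.669644, +0.606176, +0.429100), ω = 0.4337.
R = I cosω + sinω [n̂]ₓ + (1−cosω) n̂n̂ᵀ gives
  R = [+0.948933, -0.217903, +0.228131; +0.142740, +0.941437, +0.305487; -0.281337, -0.257323, +0.924464]
β = atan2(√(R₁₃²+R₂₃²), R₃₃) = 0.391169; α = atan2(R₂₃, R₁₃) mod 2π = 0.929360; γ = atan2(R₃₂, −R₃₁) mod 2π = 5.542338
D^3_{0,-2}(0.9294,0.3912,5.5423) = e^{-i·0·0.9294}·d^3_{0,-2}(0.3912)·e^{-i·-2·5.5423}. Compute d first:
Half-angle: c=0.980934, s=0.194340. N=√(6·6·1·120)=65.726707
The bounds max(0,m−m')=0 and min(l+m,l−m')=1 give 2 terms
  k=0: (−1)^2·65.7267/(12)·0.9809^4·0.1943^2 = +0.191533
  k=1: (−1)^3·65.7267/(12)·0.9809^2·0.1943^4 = -0.007518
d^3_{0,-2}(0.3912) = +0.191533 -0.007518 = +0.184015
Attach z-rotation phases: D = e^{-i(0)(0.9294)}·(+0.184015)·e^{-i(-2)(5.5423)} = +0.016375-0.183285i

Re=0.0164 Im=-0.1833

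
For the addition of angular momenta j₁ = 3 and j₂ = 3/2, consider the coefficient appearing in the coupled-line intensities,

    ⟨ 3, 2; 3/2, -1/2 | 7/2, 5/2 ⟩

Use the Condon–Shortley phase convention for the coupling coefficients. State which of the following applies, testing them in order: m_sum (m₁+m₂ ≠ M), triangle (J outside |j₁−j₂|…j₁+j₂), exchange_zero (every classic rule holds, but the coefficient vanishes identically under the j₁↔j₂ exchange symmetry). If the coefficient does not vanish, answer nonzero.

m-sum: m₁+m₂ = 2+(-1/2) = 3/2, M = 5/2  ✗ ⇒ coefficient is 0

m_sum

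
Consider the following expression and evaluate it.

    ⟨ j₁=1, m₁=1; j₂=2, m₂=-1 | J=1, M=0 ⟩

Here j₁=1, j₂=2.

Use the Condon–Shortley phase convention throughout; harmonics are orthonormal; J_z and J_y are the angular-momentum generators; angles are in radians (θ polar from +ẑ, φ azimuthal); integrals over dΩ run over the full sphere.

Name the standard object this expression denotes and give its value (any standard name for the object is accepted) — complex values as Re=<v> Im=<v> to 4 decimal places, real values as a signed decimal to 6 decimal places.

Clebsch–Gordan coefficient, +√(3/10) ≈ +0.547723

This is a Clebsch–Gordan (vector-coupling) coefficient.
j₁+j₂−J=2  J+j₁−j₂=0  J−j₁+j₂=2  j₁+j₂+J+1=5
(j₁±m₁, j₂±m₂, J±M) = (2,0,1,3,1,1)
P² = 6/5
sum k=0..0:
  [0] +1/2 = 1/2
S = 1/2
C² = P²·S² = 3/10 ; C = +0.547723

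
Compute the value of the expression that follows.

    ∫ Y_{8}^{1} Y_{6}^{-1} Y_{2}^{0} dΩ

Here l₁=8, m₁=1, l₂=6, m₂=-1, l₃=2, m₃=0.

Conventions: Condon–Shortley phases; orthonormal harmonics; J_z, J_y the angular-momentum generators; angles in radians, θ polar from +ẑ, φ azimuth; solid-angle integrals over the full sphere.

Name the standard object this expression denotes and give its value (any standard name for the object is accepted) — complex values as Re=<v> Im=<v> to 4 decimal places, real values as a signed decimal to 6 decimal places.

Gaunt coefficient, -0.233332

This is a Gaunt coefficient — the integral of a triple product of spherical harmonics over the sphere.
Rules hold: Σm=0, L=16 even, 2≤2≤14.
N = 17·13·5 = 1105
Δ = 12!·4!·0!/17! = 1/30940
Racah Σ t=6..6: t=6:+1/2073600 = 1/2073600
⇒ 3j(8 6 2; 0 0 0)² = 28/1105, sgn +1
Racah Σ t=5..5: t=5:−1/2419200 = -1/2419200
⇒ 3j(8 6 2; 1 -1 0)² = 27/1105, sgn -1
4πI² = N·(3j₀)²·(3jₘ)² = 756/1105
I = -1·√(0.684163/4π) = -0.23333228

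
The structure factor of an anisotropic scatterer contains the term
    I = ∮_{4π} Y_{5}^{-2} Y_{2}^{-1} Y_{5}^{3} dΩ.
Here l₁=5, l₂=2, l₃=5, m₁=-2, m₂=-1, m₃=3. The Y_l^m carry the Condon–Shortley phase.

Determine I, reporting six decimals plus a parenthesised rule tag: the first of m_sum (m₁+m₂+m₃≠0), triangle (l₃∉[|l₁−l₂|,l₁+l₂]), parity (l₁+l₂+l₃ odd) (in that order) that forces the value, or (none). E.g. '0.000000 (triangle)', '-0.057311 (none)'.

m-sum 0 ✓  L=12 even ✓  3≤5≤7 ✓
Π(2lᵢ+1) = 11×5×11 = 605
triangle coeff Δ(5,2,5) = 1/38610
Σ_t [0,2]: t=0:+1/2880 t=1:−1/576 t=2:+1/2880 = -1/960
(3j)²=10/429 [(5 2 5; 0 0 0)], sign=+1
Σ_t [0,1]: t=0:+1/10080 t=1:−1/2880 = -1/4032
(3j)²=10/429 [(5 2 5; -2 -1 3)], sign=-1
⇒ 4πI² = 500/1521
I = (-1)√(500/1521/(4π)) = -0.16173926
No selection rule forces the value: the integral is nonzero (none).

-0.161739 (none)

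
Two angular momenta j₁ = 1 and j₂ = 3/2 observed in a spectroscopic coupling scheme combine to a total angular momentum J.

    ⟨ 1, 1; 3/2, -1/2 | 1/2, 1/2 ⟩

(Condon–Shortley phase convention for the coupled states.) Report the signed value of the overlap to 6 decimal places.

triangle: 2!*0!*1!/4! = 2/24
(j±m)!: 2!*0!*1!*2!*1!*0! = 4
prefactor² = (2J+1)*Δ*N² = 2/3
  k=0: +1/(0!*2!*0!*1!*0!*0!) = 1/2
Σ = 1/2  ⇒  CG² = 2/3*(1/2)² = 1/6
CG = +√(1/6) = +0.408248

+√(1/6) ≈ +0.408248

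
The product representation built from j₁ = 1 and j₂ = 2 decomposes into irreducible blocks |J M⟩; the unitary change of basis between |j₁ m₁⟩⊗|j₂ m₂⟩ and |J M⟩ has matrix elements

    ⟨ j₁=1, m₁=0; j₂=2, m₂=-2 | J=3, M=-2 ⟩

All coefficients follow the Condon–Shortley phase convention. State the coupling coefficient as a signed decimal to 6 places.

triangle: 0!×2!×4!/7! = 48/5040
(j±m)!: 1!×1!×0!×4!×1!×5! = 2880
prefactor² = (2J+1)×Δ×N² = 192
  k=0: +1/(0!×0!×1!×0!×1!×4!) = 1/24
Σ = 1/24  ⇒  CG² = 192×(1/24)² = 1/3
CG = +√(1/3) = +0.577350

+0.577350  (= +√(1/3))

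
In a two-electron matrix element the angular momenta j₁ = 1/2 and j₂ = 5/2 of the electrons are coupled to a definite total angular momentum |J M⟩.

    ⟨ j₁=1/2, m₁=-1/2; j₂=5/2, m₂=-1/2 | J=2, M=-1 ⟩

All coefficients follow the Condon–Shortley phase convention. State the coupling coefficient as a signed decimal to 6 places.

−√(1/3) = -0.577350

triangle: 1!×0!×4!/6! = 24/720
(j±m)!: 0!×1!×2!×3!×1!×3! = 72
prefactor² = (2J+1)×Δ×N² = 12
  k=1: −1/(1!×0!×0!×1!×0!×3!) = -1/6
Σ = -1/6  ⇒  CG² = 12×(-1/6)² = 1/3
CG = −√(1/3) = -0.577350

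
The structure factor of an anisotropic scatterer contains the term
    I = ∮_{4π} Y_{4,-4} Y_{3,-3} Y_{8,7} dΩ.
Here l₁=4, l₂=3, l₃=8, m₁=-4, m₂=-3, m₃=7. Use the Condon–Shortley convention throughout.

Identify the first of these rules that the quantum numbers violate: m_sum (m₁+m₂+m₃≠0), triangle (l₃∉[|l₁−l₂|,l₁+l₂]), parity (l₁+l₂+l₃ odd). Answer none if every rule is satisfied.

m₁+m₂+m₃ = -4 − 3 + 7 = 0  ✓
triangle: need |l₁−l₂| ≤ l₃ ≤ l₁+l₂ = [1,7]; l₃=8 is outside  ✗
parity: l₁+l₂+l₃ = 15 is odd

triangle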